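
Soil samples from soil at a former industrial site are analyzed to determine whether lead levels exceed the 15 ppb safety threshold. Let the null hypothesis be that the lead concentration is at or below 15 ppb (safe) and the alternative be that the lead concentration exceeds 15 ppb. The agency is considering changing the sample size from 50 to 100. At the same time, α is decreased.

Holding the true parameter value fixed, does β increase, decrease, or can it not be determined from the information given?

Cannot be determined from the information given.

The first change alone would make β decrease; the second alone would make β increase. Which effect dominates depends on the magnitudes, which are not given.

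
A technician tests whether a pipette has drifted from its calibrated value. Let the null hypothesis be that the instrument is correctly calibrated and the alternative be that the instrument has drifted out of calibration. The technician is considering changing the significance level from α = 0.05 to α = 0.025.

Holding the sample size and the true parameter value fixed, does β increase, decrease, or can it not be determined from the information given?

A smaller α moves the rejection region further into the tail. With the alternative true, more outcomes now fall outside the rejection region, so failing to reject becomes more likely.

It increases.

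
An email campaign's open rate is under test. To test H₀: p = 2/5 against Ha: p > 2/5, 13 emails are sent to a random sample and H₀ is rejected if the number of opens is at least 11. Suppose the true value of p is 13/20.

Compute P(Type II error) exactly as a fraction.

β = P(fail to reject H₀ | Ha true) = P(X ≤ 10 | p = 13/20), X ~ Binomial(13, 13/20).
Summing C(13,j)·(13/20)^j·(7/20)^{13-j} for j = 0..10 gives 36323681060626281/40960000000000000.

36323681060626281/40960000000000000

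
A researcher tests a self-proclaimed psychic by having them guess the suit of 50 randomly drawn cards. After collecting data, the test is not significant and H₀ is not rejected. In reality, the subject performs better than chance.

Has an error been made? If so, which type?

Type II error

The conventional null hypothesis here is that the subject is guessing at random (p = 1/4).
H₀ was not rejected, but H₀ is actually false.
Failing to reject a false null hypothesis is a Type II error (false negative).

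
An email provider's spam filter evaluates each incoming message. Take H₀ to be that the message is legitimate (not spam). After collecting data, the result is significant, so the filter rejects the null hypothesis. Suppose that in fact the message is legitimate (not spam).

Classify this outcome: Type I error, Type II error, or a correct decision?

H₀ was rejected, but H₀ is actually true.
Rejecting a true null hypothesis is a Type I error (false positive).

Type I error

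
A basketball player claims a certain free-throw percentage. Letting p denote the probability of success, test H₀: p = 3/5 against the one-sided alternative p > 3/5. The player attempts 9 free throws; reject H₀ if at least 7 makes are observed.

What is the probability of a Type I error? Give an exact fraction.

452709/1953125

The Type I error probability is α = P(Y ≥ 7) computed under H₀, where Y ~ Binomial(9, 3/5).
Adding the binomial terms for j = 7 through 9 with p = 3/5 yields 452709/1953125.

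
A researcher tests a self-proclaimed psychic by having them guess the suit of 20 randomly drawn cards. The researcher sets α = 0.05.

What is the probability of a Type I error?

The significance level α is, by definition, the probability of a Type I error — P(reject H₀ | H₀ true).

0.05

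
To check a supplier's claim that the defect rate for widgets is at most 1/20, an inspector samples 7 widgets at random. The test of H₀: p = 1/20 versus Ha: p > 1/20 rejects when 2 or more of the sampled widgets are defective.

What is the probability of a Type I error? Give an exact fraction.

28403547/640000000

Under H₀, K ~ Binomial(7, 1/20); the Type I error rate is P(K ≥ 2).
Via the complement, α = 1 − Σ_{j=0}^{1} C(7,j)(1/20)^j(19/20)^{7-j} = 28403547/640000000.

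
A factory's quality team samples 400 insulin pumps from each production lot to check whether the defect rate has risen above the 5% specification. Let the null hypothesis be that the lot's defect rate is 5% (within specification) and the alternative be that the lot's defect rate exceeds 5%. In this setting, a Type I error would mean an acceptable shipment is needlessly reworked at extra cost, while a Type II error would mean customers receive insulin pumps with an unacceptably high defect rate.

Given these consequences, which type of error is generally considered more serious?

The Type II consequence (customers receive insulin pumps with an unacceptably high defect rate) is more severe than the Type I consequence (an acceptable shipment is needlessly reworked at extra cost).

Type II error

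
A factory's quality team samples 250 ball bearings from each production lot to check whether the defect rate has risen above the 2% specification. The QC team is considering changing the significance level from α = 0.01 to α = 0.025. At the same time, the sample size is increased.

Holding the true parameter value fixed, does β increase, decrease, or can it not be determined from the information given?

It decreases.

With a larger α the critical value moves toward the center, so more of the Ha sampling distribution lies in the rejection region. A larger sample reduces the standard error, pulling the sampling distribution under Ha further from the non-rejection region. Both changes push β in the same direction.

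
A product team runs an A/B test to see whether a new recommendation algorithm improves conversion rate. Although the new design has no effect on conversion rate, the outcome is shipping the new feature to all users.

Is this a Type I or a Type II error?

The null hypothesis here is that the new design has no effect on conversion rate.
'Shipping the new feature to all users' corresponds to rejecting H₀.
H₀ was rejected but H₀ is true — a Type I error (false positive).

Type I error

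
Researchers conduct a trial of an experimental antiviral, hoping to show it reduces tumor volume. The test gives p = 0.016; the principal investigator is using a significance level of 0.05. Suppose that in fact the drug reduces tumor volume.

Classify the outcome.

Neither — the decision is correct.

The conventional null hypothesis is that the drug has no effect on tumor volume.
Since p = 0.016 < α = 0.05, H₀ is rejected.
H₀ is false (actually the drug reduces tumor volume).
The decision matches the true state — no error.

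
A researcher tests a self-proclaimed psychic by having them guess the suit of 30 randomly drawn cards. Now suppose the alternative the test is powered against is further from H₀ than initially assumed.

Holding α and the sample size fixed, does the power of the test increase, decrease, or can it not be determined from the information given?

A bigger departure from H₀ is easier for the test to detect, so it fails to reject less often.
Since power = 1 − β and β decreases, power increases.

It increases.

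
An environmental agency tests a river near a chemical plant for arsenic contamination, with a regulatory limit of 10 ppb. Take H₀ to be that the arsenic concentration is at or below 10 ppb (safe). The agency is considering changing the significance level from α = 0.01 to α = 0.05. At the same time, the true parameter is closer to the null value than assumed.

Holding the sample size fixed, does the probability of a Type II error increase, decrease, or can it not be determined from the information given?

Cannot be determined from the information given.

The first change alone would make β decrease; the second alone would make β increase. Which effect dominates depends on the magnitudes, which are not given.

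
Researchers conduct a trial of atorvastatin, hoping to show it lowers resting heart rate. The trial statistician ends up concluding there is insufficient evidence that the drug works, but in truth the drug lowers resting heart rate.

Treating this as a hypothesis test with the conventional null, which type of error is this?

The null hypothesis here is that the drug has no effect on resting heart rate.
'Concluding there is insufficient evidence that the drug works' corresponds to failing to reject H₀.
H₀ was not rejected but H₀ is false — a Type II error (false negative).

Type II error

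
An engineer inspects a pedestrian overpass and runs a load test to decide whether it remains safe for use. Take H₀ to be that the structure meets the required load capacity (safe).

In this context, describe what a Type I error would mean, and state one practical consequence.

A Type I error would mean concluding that the structure is structurally deficient when in fact the structure meets the required load capacity (safe). Consequence: a sound structure is closed unnecessarily, at significant cost and disruption.

A Type I error is rejecting H₀ when H₀ is true.
Here that means closing the structure for repairs when actually the structure meets the required load capacity (safe).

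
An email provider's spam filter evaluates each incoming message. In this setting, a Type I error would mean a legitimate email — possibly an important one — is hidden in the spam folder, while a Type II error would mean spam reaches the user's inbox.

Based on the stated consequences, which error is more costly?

The Type I consequence (a legitimate email — possibly an important one — is hidden in the spam folder) is more severe than the Type II consequence (spam reaches the user's inbox).

Type I error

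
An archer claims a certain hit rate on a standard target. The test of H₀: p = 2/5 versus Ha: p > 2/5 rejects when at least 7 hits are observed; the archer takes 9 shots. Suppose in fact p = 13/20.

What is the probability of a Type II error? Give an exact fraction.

5301813769/8000000000

Under the alternative p = 13/20, K ~ Binomial(9, 13/20); β is the probability the test does not reject, P(K < 7).
Adding the binomial probabilities P(K=0)+…+P(K=6) at p = 13/20 gives 5301813769/8000000000.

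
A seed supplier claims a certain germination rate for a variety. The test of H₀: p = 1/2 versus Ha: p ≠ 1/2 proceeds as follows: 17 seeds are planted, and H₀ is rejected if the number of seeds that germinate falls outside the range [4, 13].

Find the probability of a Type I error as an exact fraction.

417/32768

Under H₀, X ~ Binomial(17, 1/2); α is the probability of landing in either tail, P(X ≤ 3) + P(X ≥ 14).
The two tails are symmetric, so α = 2·(1 + 17 + 136 + 680)/2^17 = 1668/131072 = 417/32768.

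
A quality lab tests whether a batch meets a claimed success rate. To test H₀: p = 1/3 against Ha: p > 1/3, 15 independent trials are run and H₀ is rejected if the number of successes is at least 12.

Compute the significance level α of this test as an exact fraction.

The Type I error probability is α = P(S ≥ 12) computed under H₀, where S ~ Binomial(15, 1/3).
Adding the binomial terms for j = 12 through 15 with p = 1/3 yields 4091/14348907.

4091/14348907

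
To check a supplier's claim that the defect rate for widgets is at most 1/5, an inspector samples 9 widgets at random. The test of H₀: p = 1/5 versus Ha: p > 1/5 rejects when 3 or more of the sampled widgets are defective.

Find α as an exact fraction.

Under H₀, K ~ Binomial(9, 1/5); the Type I error rate is P(K ≥ 3).
Via the complement, α = 1 − Σ_{j=0}^{2} C(9,j)(1/5)^j(4/5)^{9-j} = 511333/1953125.

511333/1953125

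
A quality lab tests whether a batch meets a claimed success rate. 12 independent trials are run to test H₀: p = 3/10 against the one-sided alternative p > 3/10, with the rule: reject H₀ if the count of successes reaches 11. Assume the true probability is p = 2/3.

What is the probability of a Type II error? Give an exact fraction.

502769/531441

Under the alternative p = 2/3, K ~ Binomial(12, 2/3); β is the probability the test does not reject, P(K < 11).
Equivalently, β = 1 − P(K ≥ 11) = 502769/531441.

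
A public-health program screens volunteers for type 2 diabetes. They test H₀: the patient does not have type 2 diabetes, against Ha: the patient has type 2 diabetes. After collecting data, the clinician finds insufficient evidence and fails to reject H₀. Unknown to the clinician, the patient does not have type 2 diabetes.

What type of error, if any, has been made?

Neither — the decision is correct.

The test retained a true H₀ — the decision matches the true state.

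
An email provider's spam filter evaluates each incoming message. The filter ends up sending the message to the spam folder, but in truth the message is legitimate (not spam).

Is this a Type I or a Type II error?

The null hypothesis here is that the message is legitimate (not spam).
'Sending the message to the spam folder' corresponds to rejecting H₀.
H₀ was rejected but H₀ is true — a Type I error (false positive).

Type I error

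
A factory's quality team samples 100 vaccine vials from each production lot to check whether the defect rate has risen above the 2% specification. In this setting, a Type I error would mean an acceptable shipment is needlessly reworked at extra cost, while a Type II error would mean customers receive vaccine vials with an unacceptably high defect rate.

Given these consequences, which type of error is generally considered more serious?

Type II error

The Type II consequence (customers receive vaccine vials with an unacceptably high defect rate) is more severe than the Type I consequence (an acceptable shipment is needlessly reworked at extra cost).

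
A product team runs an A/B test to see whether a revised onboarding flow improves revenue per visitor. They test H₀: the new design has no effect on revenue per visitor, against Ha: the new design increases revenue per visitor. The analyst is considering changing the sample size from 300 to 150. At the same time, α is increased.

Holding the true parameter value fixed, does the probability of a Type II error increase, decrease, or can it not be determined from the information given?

The first change alone would make β increase; the second alone would make β decrease. Which effect dominates depends on the magnitudes, which are not given.

Cannot be determined from the information given.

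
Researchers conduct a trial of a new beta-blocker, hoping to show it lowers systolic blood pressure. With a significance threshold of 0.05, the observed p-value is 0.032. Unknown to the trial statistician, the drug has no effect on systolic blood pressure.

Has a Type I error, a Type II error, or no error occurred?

The conventional null hypothesis is that the drug has no effect on systolic blood pressure.
Since p = 0.032 < α = 0.05, H₀ is rejected.
H₀ is true (actually the drug has no effect on systolic blood pressure).
Rejecting a true H₀ is a Type I error.

Type I error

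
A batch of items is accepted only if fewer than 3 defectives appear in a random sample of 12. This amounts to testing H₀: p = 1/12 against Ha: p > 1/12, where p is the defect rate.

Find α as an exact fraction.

Under H₀, Y ~ Binomial(12, 1/12); the Type I error rate is P(Y ≥ 3).
α = 1 − P(Y ≤ 2) = 1 − 8274038447719/8916100448256 = 642062000537/8916100448256.

642062000537/8916100448256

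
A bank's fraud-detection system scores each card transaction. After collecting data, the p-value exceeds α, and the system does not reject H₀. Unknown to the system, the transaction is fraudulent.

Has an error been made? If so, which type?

The conventional null hypothesis here is that the transaction is legitimate.
H₀ was not rejected, but H₀ is actually false.
Failing to reject a false null hypothesis is a Type II error (false negative).

Type II error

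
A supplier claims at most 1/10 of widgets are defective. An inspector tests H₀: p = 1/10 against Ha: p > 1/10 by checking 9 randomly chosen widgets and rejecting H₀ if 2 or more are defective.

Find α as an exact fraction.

Under H₀, S ~ Binomial(9, 1/10); the Type I error rate is P(S ≥ 2).
Via the complement, α = 1 − Σ_{j=0}^{1} C(9,j)(1/10)^j(9/10)^{9-j} = 112579511/500000000.

112579511/500000000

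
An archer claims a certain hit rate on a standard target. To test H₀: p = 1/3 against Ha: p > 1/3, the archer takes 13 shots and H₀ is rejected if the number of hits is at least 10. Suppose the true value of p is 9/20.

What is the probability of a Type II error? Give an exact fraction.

501584974994213/512000000000000

Under the alternative p = 9/20, S ~ Binomial(13, 9/20); β is the probability the test does not reject, P(S < 10).
Adding the binomial probabilities P(S=0)+…+P(S=9) at p = 9/20 gives 501584974994213/512000000000000.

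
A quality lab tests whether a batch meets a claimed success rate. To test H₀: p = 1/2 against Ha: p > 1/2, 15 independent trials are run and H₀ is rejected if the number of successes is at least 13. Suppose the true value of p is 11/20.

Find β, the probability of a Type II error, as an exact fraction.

β = P(fail to reject H₀ | Ha true) = P(S ≤ 12 | p = 11/20), S ~ Binomial(15, 11/20).
Summing C(15,j)·(11/20)^j·(9/20)^{15-j} for j = 0..12 gives 32418940857512713659/32768000000000000000.

32418940857512713659/32768000000000000000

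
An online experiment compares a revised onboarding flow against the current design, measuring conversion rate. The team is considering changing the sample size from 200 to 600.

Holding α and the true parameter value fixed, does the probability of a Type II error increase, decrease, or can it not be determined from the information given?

A larger sample reduces the standard error, pulling the sampling distribution under Ha further from the non-rejection region.

It decreases.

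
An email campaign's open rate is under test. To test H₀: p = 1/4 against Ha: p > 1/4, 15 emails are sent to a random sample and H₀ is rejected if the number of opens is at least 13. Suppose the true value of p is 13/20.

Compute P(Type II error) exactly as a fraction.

30745097163070342213/32768000000000000000

β = P(fail to reject H₀ | Ha true) = P(S ≤ 12 | p = 13/20), S ~ Binomial(15, 13/20).
Adding the binomial probabilities P(S=0)+…+P(S=12) at p = 13/20 gives 30745097163070342213/32768000000000000000.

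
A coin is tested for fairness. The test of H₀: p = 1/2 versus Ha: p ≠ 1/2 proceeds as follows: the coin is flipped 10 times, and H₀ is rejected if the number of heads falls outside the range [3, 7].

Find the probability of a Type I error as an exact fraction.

7/64

The significance level is the null-hypothesis probability of the rejection region {≤2} ∪ {≥8}.
Each tail has probability (1 + 10 + 45)/1024; doubling gives α = 112/1024 = 7/64.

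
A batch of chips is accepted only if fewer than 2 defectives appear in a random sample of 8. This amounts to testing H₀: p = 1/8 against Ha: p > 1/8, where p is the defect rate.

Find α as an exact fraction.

The significance level is the probability, assuming p = 1/8, of seeing 2 or more defectives in 8 draws.
α = 1 − P(K ≤ 1) = 1 − 12353145/16777216 = 4424071/16777216.

4424071/16777216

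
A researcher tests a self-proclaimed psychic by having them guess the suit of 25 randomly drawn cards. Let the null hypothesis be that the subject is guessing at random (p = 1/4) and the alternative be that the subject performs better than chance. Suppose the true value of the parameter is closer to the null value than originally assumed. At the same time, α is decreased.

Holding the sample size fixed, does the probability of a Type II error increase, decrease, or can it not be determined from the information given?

A smaller true effect puts the Ha sampling distribution closer to H₀, so more of it falls in the non-rejection region. Lowering α raises the bar for rejection; under Ha, the test now fails to reject on outcomes it previously would have rejected. Both changes push β in the same direction.

It increases.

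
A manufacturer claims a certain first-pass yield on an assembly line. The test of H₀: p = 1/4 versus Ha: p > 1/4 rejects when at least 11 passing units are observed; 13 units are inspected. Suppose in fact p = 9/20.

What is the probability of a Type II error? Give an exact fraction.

40790448134932573/40960000000000000

Under the alternative p = 9/20, X ~ Binomial(13, 9/20); β is the probability the test does not reject, P(X < 11).
Equivalently, β = 1 − P(X ≥ 11) = 40790448134932573/40960000000000000.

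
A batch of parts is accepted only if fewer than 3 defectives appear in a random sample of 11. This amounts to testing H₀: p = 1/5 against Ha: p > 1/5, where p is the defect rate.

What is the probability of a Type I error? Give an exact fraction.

3736313/9765625

Under H₀, Y ~ Binomial(11, 1/5); the Type I error rate is P(Y ≥ 3).
Computing the lower-tail complement: 1 − 6029312/9765625 = 3736313/9765625.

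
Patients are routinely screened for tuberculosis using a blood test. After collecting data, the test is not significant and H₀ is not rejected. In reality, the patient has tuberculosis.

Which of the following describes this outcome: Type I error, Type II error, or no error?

Type II error

The conventional null hypothesis here is that the patient does not have tuberculosis.
H₀ was not rejected, but H₀ is actually false.
Failing to reject a false null hypothesis is a Type II error (false negative).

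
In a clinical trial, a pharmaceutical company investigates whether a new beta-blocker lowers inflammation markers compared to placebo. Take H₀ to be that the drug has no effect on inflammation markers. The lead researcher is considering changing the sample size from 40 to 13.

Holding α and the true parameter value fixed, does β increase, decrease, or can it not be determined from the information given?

It increases.

A smaller sample increases the standard error, so the sampling distributions under H₀ and Ha overlap more.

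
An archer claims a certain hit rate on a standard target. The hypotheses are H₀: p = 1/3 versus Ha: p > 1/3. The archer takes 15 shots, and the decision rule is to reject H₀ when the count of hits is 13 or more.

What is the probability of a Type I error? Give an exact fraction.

451/14348907

Under H₀, S ~ Binomial(15, 1/3), and α = P(S ≥ 13).
Adding the binomial terms for j = 13 through 15 with p = 1/3 yields 451/14348907.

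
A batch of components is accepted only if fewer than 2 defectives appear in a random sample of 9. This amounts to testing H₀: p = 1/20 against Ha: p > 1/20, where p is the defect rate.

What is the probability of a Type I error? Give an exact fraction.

9115058713/128000000000

Under H₀, S ~ Binomial(9, 1/20); the Type I error rate is P(S ≥ 2).
Computing the lower-tail complement: 1 − 118884941287/128000000000 = 9115058713/128000000000.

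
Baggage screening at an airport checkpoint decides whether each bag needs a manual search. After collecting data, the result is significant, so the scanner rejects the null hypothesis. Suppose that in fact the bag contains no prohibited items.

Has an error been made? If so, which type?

The conventional null hypothesis here is that the bag contains no prohibited items.
H₀ was rejected, but H₀ is actually true.
Rejecting a true null hypothesis is a Type I error (false positive).

Type I error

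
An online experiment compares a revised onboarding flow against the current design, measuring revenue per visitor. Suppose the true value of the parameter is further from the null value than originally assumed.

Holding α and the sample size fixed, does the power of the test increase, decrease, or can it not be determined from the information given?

It increases.

A bigger departure from H₀ is easier for the test to detect, so it fails to reject less often.
Since power = 1 − β and β decreases, power increases.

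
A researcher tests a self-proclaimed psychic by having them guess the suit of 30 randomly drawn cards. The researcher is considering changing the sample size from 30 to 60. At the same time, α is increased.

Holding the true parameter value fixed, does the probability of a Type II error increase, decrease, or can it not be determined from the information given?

It decreases.

Increasing n separates the H₀ and Ha sampling distributions, so under Ha fewer outcomes land in the acceptance region. Relaxing α lowers the evidence threshold; under Ha, outcomes that previously fell short now trigger rejection. Both changes push β in the same direction.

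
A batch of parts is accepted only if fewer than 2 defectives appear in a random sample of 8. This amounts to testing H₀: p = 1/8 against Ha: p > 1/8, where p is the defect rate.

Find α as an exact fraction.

4424071/16777216

α = P(reject H₀ | H₀ true) = P(S ≥ 2 | p = 1/8), S ~ Binomial(8, 1/8).
α = 1 − P(S ≤ 1) = 1 − 12353145/16777216 = 4424071/16777216.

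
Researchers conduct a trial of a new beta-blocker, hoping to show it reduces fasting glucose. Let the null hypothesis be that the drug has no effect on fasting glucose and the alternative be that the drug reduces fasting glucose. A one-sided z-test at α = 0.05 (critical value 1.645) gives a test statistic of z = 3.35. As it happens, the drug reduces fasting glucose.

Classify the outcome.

No error (correct decision).

Since z = 3.35 > z* = 1.645, H₀ is rejected.
H₀ is false (actually the drug reduces fasting glucose).
The decision matches the true state — no error.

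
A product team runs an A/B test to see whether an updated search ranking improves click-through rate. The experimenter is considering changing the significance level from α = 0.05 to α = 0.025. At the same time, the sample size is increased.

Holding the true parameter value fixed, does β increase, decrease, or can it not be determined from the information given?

Cannot be determined from the information given.

The first change alone would make β increase; the second alone would make β decrease. Which effect dominates depends on the magnitudes, which are not given.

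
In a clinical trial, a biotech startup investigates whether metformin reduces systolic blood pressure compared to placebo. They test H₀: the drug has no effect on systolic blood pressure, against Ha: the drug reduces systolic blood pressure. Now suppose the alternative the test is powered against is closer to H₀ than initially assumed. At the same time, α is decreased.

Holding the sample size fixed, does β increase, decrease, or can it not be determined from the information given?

It increases.

A smaller true effect puts the Ha sampling distribution closer to H₀, so more of it falls in the non-rejection region. Lowering α raises the bar for rejection; under Ha, the test now fails to reject on outcomes it previously would have rejected. Both changes push β in the same direction.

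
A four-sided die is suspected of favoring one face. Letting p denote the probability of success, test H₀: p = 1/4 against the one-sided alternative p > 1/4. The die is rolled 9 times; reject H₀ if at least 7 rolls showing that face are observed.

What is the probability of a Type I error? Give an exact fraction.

The Type I error probability is α = P(X ≥ 7) computed under H₀, where X ~ Binomial(9, 1/4).
P(X ≥ 7) = Σ_{j=7}^{9} C(9,j)·(1/4)^j·(3/4)^{9-j} = 11/8192.

11/8192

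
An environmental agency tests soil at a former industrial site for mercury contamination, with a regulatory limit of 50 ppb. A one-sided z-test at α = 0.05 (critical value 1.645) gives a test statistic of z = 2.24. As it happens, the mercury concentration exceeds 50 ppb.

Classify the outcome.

No error (correct decision).

The conventional null hypothesis is that the mercury concentration is at or below 50 ppb (safe).
Since z = 2.24 > z* = 1.645, H₀ is rejected.
H₀ is false (actually the mercury concentration exceeds 50 ppb).
The decision matches the true state — no error.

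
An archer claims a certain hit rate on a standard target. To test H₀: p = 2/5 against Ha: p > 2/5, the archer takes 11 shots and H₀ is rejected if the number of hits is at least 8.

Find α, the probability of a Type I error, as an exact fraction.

285952/9765625

Under H₀, K ~ Binomial(11, 2/5), and α = P(K ≥ 8).
Summing C(11,j)(2/5)^j(3/5)^{11−j} for j = 8,…,11 gives 285952/9765625.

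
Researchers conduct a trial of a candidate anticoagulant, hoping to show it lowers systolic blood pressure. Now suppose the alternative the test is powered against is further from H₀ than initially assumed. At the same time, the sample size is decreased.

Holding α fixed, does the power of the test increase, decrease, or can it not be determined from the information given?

The first change alone would make β decrease; the second alone would make β increase. Which effect dominates depends on the magnitudes, which are not given.
Since power = 1 − β, the effect on power is likewise indeterminate.

Cannot be determined from the information given.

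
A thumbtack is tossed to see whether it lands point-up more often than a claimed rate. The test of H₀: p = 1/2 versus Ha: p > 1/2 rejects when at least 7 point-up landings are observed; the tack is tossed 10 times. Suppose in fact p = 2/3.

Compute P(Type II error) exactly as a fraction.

8675/19683

β = P(fail to reject H₀ | Ha true) = P(X ≤ 6 | p = 2/3), X ~ Binomial(10, 2/3).
Summing C(10,j)·(2/3)^j·(1/3)^{10-j} for j = 0..6 gives 8675/19683.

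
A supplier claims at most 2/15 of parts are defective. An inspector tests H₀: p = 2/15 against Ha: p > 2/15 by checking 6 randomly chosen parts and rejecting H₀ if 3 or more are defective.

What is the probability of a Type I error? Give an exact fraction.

α = P(reject H₀ | H₀ true) = P(K ≥ 3 | p = 2/15), K ~ Binomial(6, 2/15).
Computing the lower-tail complement: 1 − 2199197/2278125 = 78928/2278125.

78928/2278125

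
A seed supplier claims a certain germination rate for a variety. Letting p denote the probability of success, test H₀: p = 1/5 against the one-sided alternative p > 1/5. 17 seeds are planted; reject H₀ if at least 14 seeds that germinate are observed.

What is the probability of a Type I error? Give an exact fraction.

9153/152587890625

Under H₀, Y ~ Binomial(17, 1/5), and α = P(Y ≥ 14).
Adding the binomial terms for j = 14 through 17 with p = 1/5 yields 9153/152587890625.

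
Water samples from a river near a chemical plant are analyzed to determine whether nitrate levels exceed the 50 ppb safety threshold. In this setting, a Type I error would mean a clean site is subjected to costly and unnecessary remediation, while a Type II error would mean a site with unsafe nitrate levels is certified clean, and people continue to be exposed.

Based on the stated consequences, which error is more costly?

The Type II consequence (a site with unsafe nitrate levels is certified clean, and people continue to be exposed) is more severe than the Type I consequence (a clean site is subjected to costly and unnecessary remediation).

Type II error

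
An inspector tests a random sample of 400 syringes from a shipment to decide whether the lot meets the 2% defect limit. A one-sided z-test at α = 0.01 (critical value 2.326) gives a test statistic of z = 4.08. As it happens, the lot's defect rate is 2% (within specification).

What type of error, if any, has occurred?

The conventional null hypothesis is that the lot's defect rate is 2% (within specification).
Since z = 4.08 > z* = 2.326, H₀ is rejected.
H₀ is true (actually the lot's defect rate is 2% (within specification)).
Rejecting a true H₀ is a Type I error.

Type I error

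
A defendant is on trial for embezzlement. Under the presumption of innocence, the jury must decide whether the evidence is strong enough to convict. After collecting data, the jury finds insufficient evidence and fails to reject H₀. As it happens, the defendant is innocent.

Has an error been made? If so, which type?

The conventional null hypothesis here is that the defendant is innocent.
The test retained a true H₀ — the decision matches the true state.

Neither — the decision is correct.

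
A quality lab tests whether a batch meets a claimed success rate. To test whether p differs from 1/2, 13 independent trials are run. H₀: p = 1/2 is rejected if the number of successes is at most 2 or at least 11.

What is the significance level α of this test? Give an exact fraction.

Under H₀, X ~ Binomial(13, 1/2); α is the probability of landing in either tail, P(X ≤ 2) + P(X ≥ 11).
Each tail has probability (1 + 13 + 78)/8192; doubling gives α = 184/8192 = 23/1024.

23/1024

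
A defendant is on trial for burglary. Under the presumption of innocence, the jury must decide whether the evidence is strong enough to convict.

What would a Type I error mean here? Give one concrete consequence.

A Type I error would mean concluding that the defendant is guilty when in fact the defendant is innocent. Consequence: an innocent person is convicted and punished.

With the conventional null hypothesis that the defendant is innocent:
A Type I error is rejecting H₀ when H₀ is true.
Here that means convicting the defendant when actually the defendant is innocent.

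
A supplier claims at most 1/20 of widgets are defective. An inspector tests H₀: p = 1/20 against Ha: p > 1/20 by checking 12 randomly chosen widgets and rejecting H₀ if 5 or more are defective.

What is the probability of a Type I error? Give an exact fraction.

75344392367/409600000000000

α = P(reject H₀ | H₀ true) = P(S ≥ 5 | p = 1/20), S ~ Binomial(12, 1/20).
Via the complement, α = 1 − Σ_{j=0}^{4} C(12,j)(1/20)^j(19/20)^{12-j} = 75344392367/409600000000000.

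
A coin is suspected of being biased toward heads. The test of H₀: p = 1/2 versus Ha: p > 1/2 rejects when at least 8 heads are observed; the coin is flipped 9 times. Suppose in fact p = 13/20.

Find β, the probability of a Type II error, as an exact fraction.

112501116301/128000000000

A Type II error is failing to reject when Ha holds: with p = 13/20, β = P(X ≤ 7).
Equivalently, β = 1 − P(X ≥ 8) = 112501116301/128000000000.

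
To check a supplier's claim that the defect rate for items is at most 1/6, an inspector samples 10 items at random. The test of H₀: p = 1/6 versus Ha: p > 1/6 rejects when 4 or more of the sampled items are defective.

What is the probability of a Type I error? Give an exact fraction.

29279/419904

Under H₀, X ~ Binomial(10, 1/6); the Type I error rate is P(X ≥ 4).
Via the complement, α = 1 − Σ_{j=0}^{3} C(10,j)(1/6)^j(5/6)^{10-j} = 29279/419904.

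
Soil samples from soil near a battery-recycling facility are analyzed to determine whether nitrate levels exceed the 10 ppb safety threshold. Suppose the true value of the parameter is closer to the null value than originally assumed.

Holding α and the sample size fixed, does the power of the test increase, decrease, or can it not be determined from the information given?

It decreases.

A smaller departure from H₀ means the test statistic under Ha is distributed closer to where it would be under H₀; rejection becomes less likely.
Since power = 1 − β and β increases, power decreases.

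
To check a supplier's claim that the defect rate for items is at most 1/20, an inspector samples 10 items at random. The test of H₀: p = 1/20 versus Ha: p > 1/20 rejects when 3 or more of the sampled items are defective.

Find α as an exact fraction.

α = P(reject H₀ | H₀ true) = P(S ≥ 3 | p = 1/20), S ~ Binomial(10, 1/20).
α = 1 − P(S ≤ 2) = 1 − 2530550893109/2560000000000 = 29449106891/2560000000000.

29449106891/2560000000000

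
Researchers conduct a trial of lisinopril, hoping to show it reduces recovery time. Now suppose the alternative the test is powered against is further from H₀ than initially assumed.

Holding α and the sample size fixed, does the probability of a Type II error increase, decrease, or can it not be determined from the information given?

A larger true effect moves the Ha sampling distribution further from the H₀ critical value, making rejection more likely when Ha is true.

It decreases.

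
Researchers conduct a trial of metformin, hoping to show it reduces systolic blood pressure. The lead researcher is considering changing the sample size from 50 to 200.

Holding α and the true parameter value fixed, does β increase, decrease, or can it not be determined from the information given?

It decreases.

More data shrinks sampling variability; the test statistic under Ha concentrates further from the null value, making rejection more likely.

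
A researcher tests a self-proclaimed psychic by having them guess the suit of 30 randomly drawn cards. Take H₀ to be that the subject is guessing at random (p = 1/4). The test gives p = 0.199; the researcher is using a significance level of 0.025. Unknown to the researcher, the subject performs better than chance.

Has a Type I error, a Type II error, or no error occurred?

Type II error

Since p = 0.199 ≥ α = 0.025, H₀ is not rejected.
H₀ is false (actually the subject performs better than chance).
Failing to reject a false H₀ is a Type II error.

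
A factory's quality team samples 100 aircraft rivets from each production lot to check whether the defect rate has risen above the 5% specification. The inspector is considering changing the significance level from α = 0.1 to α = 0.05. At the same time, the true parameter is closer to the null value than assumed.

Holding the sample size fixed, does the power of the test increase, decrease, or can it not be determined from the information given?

It decreases.

Tightening α shrinks the rejection region. When Ha holds, fewer sample outcomes clear the stricter threshold, so more fall in the acceptance region. When the true parameter is near the null value, the test has a harder time distinguishing Ha from H₀. Both changes push β in the same direction.
Since power = 1 − β and β increases, power decreases.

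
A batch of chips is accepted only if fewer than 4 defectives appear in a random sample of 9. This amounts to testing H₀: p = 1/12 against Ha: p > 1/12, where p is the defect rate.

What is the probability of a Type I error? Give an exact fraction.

The significance level is the probability, assuming p = 1/12, of seeing 4 or more defectives in 9 draws.
α = 1 − P(K ≤ 3) = 1 − 1284381725/1289945088 = 5563363/1289945088.

5563363/1289945088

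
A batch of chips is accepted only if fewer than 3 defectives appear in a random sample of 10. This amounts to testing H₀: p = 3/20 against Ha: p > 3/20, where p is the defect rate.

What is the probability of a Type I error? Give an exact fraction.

460297010259/2560000000000

The significance level is the probability, assuming p = 3/20, of seeing 3 or more defectives in 10 draws.
α = 1 − P(K ≤ 2) = 1 − 2099702989741/2560000000000 = 460297010259/2560000000000.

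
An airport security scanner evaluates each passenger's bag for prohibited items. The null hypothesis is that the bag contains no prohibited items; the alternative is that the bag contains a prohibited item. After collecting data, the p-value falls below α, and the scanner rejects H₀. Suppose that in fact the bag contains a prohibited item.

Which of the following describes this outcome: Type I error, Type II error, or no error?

The test rejected a false H₀ — the decision matches the true state.

No error — this is a correct decision.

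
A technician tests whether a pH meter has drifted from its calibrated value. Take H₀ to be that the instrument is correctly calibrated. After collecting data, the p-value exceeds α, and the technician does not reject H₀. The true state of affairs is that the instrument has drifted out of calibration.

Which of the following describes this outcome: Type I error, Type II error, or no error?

Type II error

H₀ was not rejected, but H₀ is actually false.
Failing to reject a false null hypothesis is a Type II error (false negative).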